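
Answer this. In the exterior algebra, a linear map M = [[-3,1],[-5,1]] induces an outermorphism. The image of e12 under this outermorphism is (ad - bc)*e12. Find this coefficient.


The outermorphism of a linear map f sends e1^e2 to f(e1)^f(e2).
f(e1) = -3*e1 - 5*e2
f(e2) = 1*e1 + 1*e2
f(e1) ^ f(e2) = (-3*e1 - 5*e2) ^ (1*e1 + 1*e2)
= (-3)*1*e12 + (-5)*1*e21
= (-3 - (-5))*e12
= 2*e12
Coefficient = 2


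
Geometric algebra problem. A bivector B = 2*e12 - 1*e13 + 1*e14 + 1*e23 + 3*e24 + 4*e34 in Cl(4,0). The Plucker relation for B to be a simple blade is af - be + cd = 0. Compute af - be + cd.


Plucker relation: af - be + cd
a*f = 2*4 = 8
b*e = (-1)*3 = -3
c*d = 1*1 = 1
af - be + cd = 8 - (-3) + 1
= 12


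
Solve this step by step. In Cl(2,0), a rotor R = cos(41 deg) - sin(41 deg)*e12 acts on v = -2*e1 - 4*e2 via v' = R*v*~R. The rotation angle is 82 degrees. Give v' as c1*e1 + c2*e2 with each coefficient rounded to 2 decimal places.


Rotor R = cos(41deg) - sin(41deg)*e12
Rotation angle theta = 2 * 41 = 82 degrees
v' = R*v*~R rotates v by theta.
cos(82deg) = 0.1392, sin(82deg) = 0.9903
v'_1 = -2*cos(82deg) - (-4)*sin(82deg)
= -2*0.1392 - (-4)*0.9903
= 3.68
v'_2 = -2*sin(82deg) + (-4)*cos(82deg)
= -2*0.9903 + (-4)*0.1392
= -2.54
v' = 3.68*e1 - 2.54*e2


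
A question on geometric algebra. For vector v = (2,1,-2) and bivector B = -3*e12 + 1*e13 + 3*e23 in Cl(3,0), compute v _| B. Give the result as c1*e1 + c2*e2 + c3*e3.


Left contraction v _| B = <vB>_1 (grade-1 part of the geometric product vB).
Using e1_|e12 = e2, e2_|e12 = -e1, e1_|e13 = e3, e3_|e13 = -e1, e2_|e23 = e3, e3_|e23 = -e2:
e1 coeff: -v2*b12 - v3*b13 = -(1)*(-3) - (-2)*(1) = 5
e2 coeff: v1*b12 - v3*b23 = (2)*(-3) - (-2)*(3) = 0
e3 coeff: v1*b13 + v2*b23 = (2)*(1) + (1)*(3) = 5
v _| B = 5*e1 + 0*e2 + 5*e3


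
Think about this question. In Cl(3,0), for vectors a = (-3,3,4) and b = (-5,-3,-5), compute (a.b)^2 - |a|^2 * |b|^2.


a . b = (-3)*(-5) + 3*(-3) + 4*(-5)
= 15 + (-9) + (-20) = -14
|a|^2 = (-3)^2 + 3^2 + 4^2 = 34
|b|^2 = (-5)^2 + (-3)^2 + (-5)^2 = 59
(a.b)^2 = (-14)^2 = 196
|a|^2 * |b|^2 = 34 * 59 = 2006
Result = 196 - 2006 = -1810


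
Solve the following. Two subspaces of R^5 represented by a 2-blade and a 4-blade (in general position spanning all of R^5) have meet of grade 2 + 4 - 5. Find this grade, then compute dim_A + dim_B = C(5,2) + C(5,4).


Meet grade = grade(A) + grade(B) - n
= 2 + 4 - 5 = 1
C(5,2) = 10
C(5,4) = 5
dim_A + dim_B = 10 + 5 = 15


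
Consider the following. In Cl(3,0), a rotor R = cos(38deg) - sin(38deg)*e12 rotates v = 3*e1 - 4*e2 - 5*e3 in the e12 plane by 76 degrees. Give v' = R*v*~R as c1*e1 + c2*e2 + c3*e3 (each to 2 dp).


Rotor R = cos(38deg) - sin(38deg)*e12
Rotation angle theta = 2 * 38 = 76 degrees in the e12 plane (e1 -> e2).
The component perpendicular to the plane (e3) is invariant: v'_3 = v3 = -5.00
cos(76deg) = 0.2419, sin(76deg) = 0.9703
v'_1 = v1*cos(theta) - v2*sin(theta) = 3*0.2419 - (-4)*0.9703 = 4.61
v'_2 = v1*sin(theta) + v2*cos(theta) = 3*0.9703 + (-4)*0.2419 = 1.94
v' = 4.61*e1 + 1.94*e2 - 5.00*e3


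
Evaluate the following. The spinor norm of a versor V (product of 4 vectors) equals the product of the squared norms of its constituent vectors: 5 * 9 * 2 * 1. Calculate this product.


Spinor norm N(V) = |v1|^2 * |v2|^2 * ... * |v4|^2
= 5 * 9 * 2 * 1
Running product: 5, 45, 90, 90
N(V) = 90


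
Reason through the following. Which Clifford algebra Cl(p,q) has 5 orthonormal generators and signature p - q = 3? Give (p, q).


We need p + q = 5 and p - q = 3.
Adding: 2p = 5 + 3 = 8, so p = 4.
Then q = 5 - 4 = 1.
(p, q) = (4, 1)


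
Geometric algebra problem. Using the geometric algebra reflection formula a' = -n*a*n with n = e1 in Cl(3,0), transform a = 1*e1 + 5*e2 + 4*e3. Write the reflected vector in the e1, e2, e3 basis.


Reflection formula: a' = -n*a*n, with n = e1 (unit vector, n^2 = 1).
For reflection through hyperplane perp to e1:
The component along e1 flips sign, others stay.
a = (1, 5, 4)
a' = (-1, 5, 4)
a' = -1*e1 + 5*e2 + 4*e3


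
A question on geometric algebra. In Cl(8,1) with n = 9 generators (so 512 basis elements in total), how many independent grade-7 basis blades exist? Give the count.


Number of grade-k basis blades in Cl(p,q) with n = p + q is C(n, k).
n = 8 + 1 = 9
C(9, 7) = 9! / (7! * 2!)
= 362880 / (5040 * 2)
= 36


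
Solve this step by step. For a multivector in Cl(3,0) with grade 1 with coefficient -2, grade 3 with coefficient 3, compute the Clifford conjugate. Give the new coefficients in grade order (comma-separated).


Clifford conjugate sign for grade k: (-1)^(k(k+1)/2)
Grade 1: (-1)^(1*2/2) = (-1)^1 = -1, coeff -2 -> 2
Grade 3: (-1)^(3*4/2) = (-1)^6 = 1, coeff 3 -> 3
Conjugated coefficients: 2, 3


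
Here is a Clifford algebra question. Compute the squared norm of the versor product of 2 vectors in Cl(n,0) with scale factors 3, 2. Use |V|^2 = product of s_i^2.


Each vector v_i has |v_i|^2 = s_i^2
Squared scales: 3^2 = 9, 2^2 = 4
|V|^2 = 9 * 4
= 36


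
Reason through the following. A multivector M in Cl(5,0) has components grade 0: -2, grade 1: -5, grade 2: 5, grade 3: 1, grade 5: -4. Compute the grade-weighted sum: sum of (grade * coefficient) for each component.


Grade-weighted sum = sum of grade_k * coefficient_k
0*(-2) = 0
1*(-5) = -5
2*5 = 10
3*1 = 3
5*(-4) = -20
Total = 0 + (-5) + 10 + 3 + (-20) = -12


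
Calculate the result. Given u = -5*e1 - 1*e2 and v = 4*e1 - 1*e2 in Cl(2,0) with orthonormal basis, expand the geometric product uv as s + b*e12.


Expand: (-5*e1 - 1*e2)(4*e1 - 1*e2)
= (-5)*4*e1e1 + (-5)*(-1)*e1e2 + (-1)*4*e2e1 + (-1)*(-1)*e2e2
Using e1^2 = e2^2 = 1, e2e1 = -e1e2:
Scalar part s = (-5)*4 + (-1)*(-1) = -20 + 1 = -19
Bivector part b = (-5)*(-1) - (-1)*4 = 5 - (-4) = 9
uv = -19 + 9*e12


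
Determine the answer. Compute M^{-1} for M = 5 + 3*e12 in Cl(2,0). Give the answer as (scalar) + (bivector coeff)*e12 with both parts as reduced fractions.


M = 5 + 3*e12, where e12^2 = -1.
Since M commutes with its reverse ~M = a - b*e12, M * ~M = a^2 - b^2*e12^2 = a^2 + b^2.
So M^{-1} = ~M / (a^2 + b^2) = (a - b*e12)/(a^2 + b^2).
a^2 + b^2 = 25 + 9 = 34
Scalar part = 5/34 = 5/34
Bivector coeff = -3/34 = -3/34
M^{-1} = 5/34 - 3/34*e12


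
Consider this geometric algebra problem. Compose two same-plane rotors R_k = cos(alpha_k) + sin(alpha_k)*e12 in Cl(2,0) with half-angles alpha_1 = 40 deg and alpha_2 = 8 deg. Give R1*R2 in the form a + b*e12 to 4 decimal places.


Same-plane rotors commute and their half-angles add:
R1*R2 = cos(a1 + a2) + sin(a1 + a2)*e12.
a1 + a2 = 40 + 8 = 48 deg
cos(48 deg) = 0.6691
sin(48 deg) = 0.7431
R1*R2 = 0.6691 + 0.7431*e12


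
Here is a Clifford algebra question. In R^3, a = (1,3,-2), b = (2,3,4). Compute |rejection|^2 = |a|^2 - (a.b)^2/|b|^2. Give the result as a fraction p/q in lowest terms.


|a|^2 = 1^2 + 3^2 + (-2)^2 = 14
|b|^2 = 2^2 + 3^2 + 4^2 = 29
a . b = 1*2 + 3*3 + (-2)*4 = 3
(a.b)^2 = 3^2 = 9
|rej|^2 = 14 - 9/29
= (406 - 9)/29
= 397/29
In lowest terms: 397/29


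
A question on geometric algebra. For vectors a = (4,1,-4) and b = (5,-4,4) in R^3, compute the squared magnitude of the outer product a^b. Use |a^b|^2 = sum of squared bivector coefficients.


a wedge b = (a1*b2 - a2*b1)*e12 + (a1*b3 - a3*b1)*e13 + (a2*b3 - a3*b2)*e23
e12 coeff: 4*(-4) - 1*5 = -16 - 5 = -21
e13 coeff: 4*4 - (-4)*5 = 16 - (-20) = 36
e23 coeff: 1*4 - (-4)*(-4) = 4 - 16 = -12
|a wedge b|^2 = (-21)^2 + 36^2 + (-12)^2
= 441 + 1296 + 144
= 1881


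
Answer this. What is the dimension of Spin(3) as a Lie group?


Spin(n) double-covers SO(n); both have Lie algebra so(n) of dimension n(n-1)/2.
n = 3
n(n-1) = 3 * 2 = 6
dim Spin(3) = 6/2 = 3


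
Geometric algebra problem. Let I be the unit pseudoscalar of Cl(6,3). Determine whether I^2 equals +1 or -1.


The pseudoscalar I = e1...e_n (product of all n generators) of Cl(p,q) satisfies I^2 = (-1)^(q + n(n-1)/2).
p = 6, q = 3, n = p + q = 9
n(n-1)/2 = 9 * 8 / 2 = 36
Exponent = q + n(n-1)/2 = 3 + 36 = 39
I^2 = (-1)^39 = -1


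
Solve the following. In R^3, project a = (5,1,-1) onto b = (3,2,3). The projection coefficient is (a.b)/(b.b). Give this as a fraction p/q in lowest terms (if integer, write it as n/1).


Projection coefficient = (a . b) / (b . b)
a . b = 5*3 + 1*2 + (-1)*3
= 15 + 2 + (-3) = 14
b . b = 3^2 + 2^2 + 3^2
= 9 + 4 + 9 = 22
Coefficient = 14/22
In lowest terms: 7/11


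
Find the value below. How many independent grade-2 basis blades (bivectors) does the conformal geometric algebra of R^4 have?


The conformal model of R^4 uses Cl(5,1) with m = 4 + 2 = 6 generators.
Number of grade-2 blades = C(m, 2) = C(6, 2)
= 6*5/2 = 15


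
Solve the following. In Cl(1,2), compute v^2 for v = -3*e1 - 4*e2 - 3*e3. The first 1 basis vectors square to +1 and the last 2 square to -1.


v^2 = sum of c_i^2 * e_i^2
Positive signature terms (e_i^2 = +1): (-3)^2 = 9
Negative signature terms (e_j^2 = -1): (-4)^2 + (-3)^2 = 25
v^2 = 9 - 25 = -16


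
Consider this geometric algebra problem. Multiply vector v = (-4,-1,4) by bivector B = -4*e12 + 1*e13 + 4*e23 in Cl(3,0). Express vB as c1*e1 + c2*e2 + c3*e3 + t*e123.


vB has grade-1 (vector) and grade-3 (trivector) parts: vB = (v _| B) + (v ^ B).
Vector part <vB>_1:
  e1: -v2*b12 - v3*b13 = -(-1)*(-4) - (4)*(1) = -8
  e2: v1*b12 - v3*b23 = (-4)*(-4) - (4)*(4) = 0
  e3: v1*b13 + v2*b23 = (-4)*(1) + (-1)*(4) = -8
Trivector part <vB>_3:
  e123: v1*b23 - v2*b13 + v3*b12 = (-4)*(4) - (-1)*(1) + (4)*(-4) = -31
vB = -8*e1 + 0*e2 - 8*e3 - 31*e123


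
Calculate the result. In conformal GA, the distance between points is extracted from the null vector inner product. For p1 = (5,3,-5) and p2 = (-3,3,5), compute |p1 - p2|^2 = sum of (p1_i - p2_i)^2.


p1 - p2 = (8, 0, -10)
|p1 - p2|^2 = 8^2 + 0^2 + (-10)^2
= 64 + 0 + 100
= 164


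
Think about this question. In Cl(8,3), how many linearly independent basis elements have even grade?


Even subalgebra dimension = 2^(n-1)
n = 8 + 3 = 11
2^(11 - 1) = 2^10 = 1024
Verification: sum of C(11,k) for even k = 1 + 55 + 330 + 462 + 165 + 11 = 1024
Result = 1024


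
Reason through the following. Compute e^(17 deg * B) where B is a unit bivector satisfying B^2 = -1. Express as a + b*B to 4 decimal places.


For a unit bivector B with B^2 = -1, the exponential series gives
e^(theta*B) = cos(theta) + sin(theta)*B (the GA analogue of Euler's formula).
theta = 17 degrees = 0.296706 rad
cos(17 deg) = 0.9563
sin(17 deg) = 0.2924
exp(theta*B) = 0.9563 + 0.2924*B


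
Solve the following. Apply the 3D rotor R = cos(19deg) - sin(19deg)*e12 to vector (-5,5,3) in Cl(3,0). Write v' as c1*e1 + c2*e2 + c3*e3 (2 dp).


Rotor R = cos(19deg) - sin(19deg)*e12
Rotation angle theta = 2 * 19 = 38 degrees in the e12 plane (e1 -> e2).
The component perpendicular to the plane (e3) is invariant: v'_3 = v3 = 3.00
cos(38deg) = 0.7880, sin(38deg) = 0.6157
v'_1 = v1*cos(theta) - v2*sin(theta) = -5*0.7880 - 5*0.6157 = -7.02
v'_2 = v1*sin(theta) + v2*cos(theta) = -5*0.6157 + 5*0.7880 = 0.86
v' = -7.02*e1 + 0.86*e2 + 3.00*e3


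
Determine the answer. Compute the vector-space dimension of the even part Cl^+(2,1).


Even subalgebra dimension = 2^(n-1)
n = 2 + 1 = 3
2^(3 - 1) = 2^2 = 4
Verification: sum of C(3,k) for even k = 1 + 3 = 4
Result = 4


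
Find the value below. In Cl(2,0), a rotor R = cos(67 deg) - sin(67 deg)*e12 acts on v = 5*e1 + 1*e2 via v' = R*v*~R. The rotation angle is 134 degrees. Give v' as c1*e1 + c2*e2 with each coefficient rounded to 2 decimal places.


Rotor R = cos(67deg) - sin(67deg)*e12
Rotation angle theta = 2 * 67 = 134 degrees
v' = R*v*~R rotates v by theta.
cos(134deg) = -0.6947, sin(134deg) = 0.7193
v'_1 = 5*cos(134deg) - 1*sin(134deg)
= 5*(-0.6947) - 1*0.7193
= -4.19
v'_2 = 5*sin(134deg) + 1*cos(134deg)
= 5*0.7193 + 1*(-0.6947)
= 2.90
v' = -4.19*e1 + 2.90*e2


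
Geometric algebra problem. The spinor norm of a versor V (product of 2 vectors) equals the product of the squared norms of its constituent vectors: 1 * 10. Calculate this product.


Spinor norm N(V) = |v1|^2 * |v2|^2 * ... * |v2|^2
= 1 * 10
Running product: 1, 10
N(V) = 10


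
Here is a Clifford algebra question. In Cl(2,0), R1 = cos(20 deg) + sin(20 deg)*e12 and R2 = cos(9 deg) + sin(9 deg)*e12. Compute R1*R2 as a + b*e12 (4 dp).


Same-plane rotors commute and their half-angles add:
R1*R2 = cos(a1 + a2) + sin(a1 + a2)*e12.
a1 + a2 = 20 + 9 = 29 deg
cos(29 deg) = 0.8746
sin(29 deg) = 0.4848
R1*R2 = 0.8746 + 0.4848*e12


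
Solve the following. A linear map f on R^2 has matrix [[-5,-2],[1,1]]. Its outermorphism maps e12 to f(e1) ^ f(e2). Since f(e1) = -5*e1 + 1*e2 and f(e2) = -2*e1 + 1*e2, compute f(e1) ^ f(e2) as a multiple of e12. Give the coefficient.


The outermorphism of a linear map f sends e1^e2 to f(e1)^f(e2).
f(e1) = -5*e1 + 1*e2
f(e2) = -2*e1 + 1*e2
f(e1) ^ f(e2) = (-5*e1 + 1*e2) ^ (-2*e1 + 1*e2)
= (-5)*1*e12 + 1*(-2)*e21
= (-5 - (-2))*e12
= -3*e12
Coefficient = -3


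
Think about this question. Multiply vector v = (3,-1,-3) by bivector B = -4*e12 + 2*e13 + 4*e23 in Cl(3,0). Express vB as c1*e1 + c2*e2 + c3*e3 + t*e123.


vB has grade-1 (vector) and grade-3 (trivector) parts: vB = (v _| B) + (v ^ B).
Vector part <vB>_1:
  e1: -v2*b12 - v3*b13 = -(-1)*(-4) - (-3)*(2) = 2
  e2: v1*b12 - v3*b23 = (3)*(-4) - (-3)*(4) = 0
  e3: v1*b13 + v2*b23 = (3)*(2) + (-1)*(4) = 2
Trivector part <vB>_3:
  e123: v1*b23 - v2*b13 + v3*b12 = (3)*(4) - (-1)*(2) + (-3)*(-4) = 26
vB = 2*e1 + 0*e2 + 2*e3 + 26*e123


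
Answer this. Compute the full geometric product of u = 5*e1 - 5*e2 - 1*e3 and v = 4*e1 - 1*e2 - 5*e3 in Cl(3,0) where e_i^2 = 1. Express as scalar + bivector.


In Cl(3,0): e_i^2 = 1, e_ie_j = -e_je_i for i != j.
Scalar part = u . v = 5*4 + (-5)*(-1) + (-1)*(-5)
= 20 + 5 + 5 = 30
e12 coeff = 5*(-1) - (-5)*4 = -5 - (-20) = 15
e13 coeff = 5*(-5) - (-1)*4 = -25 - (-4) = -21
e23 coeff = (-5)*(-5) - (-1)*(-1) = 25 - 1 = 24
uv = 30 + 15*e12 - 21*e13 + 24*e23


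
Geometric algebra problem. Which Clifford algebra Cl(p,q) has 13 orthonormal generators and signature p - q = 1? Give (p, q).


We need p + q = 13 and p - q = 1.
Adding: 2p = 13 + 1 = 14, so p = 7.
Then q = 13 - 7 = 6.
(p, q) = (7, 6)


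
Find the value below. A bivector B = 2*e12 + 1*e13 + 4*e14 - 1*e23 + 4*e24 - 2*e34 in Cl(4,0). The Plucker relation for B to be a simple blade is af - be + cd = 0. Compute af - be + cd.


Plucker relation: af - be + cd
a*f = 2*(-2) = -4
b*e = 1*4 = 4
c*d = 4*(-1) = -4
af - be + cd = -4 - 4 + (-4)
= -12


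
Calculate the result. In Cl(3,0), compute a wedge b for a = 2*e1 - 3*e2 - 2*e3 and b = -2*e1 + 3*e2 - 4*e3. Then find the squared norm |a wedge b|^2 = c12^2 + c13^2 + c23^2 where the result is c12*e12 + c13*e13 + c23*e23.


a wedge b = (a1*b2 - a2*b1)*e12 + (a1*b3 - a3*b1)*e13 + (a2*b3 - a3*b2)*e23
e12 coeff: 2*3 - (-3)*(-2) = 6 - 6 = 0
e13 coeff: 2*(-4) - (-2)*(-2) = -8 - 4 = -12
e23 coeff: (-3)*(-4) - (-2)*3 = 12 - (-6) = 18
|a wedge b|^2 = 0^2 + (-12)^2 + 18^2
= 0 + 144 + 324
= 468


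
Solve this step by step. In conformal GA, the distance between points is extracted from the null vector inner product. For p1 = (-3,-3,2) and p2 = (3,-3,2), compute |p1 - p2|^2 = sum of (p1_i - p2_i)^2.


p1 - p2 = (-6, 0, 0)
|p1 - p2|^2 = (-6)^2 + 0^2 + 0^2
= 36 + 0 + 0
= 36


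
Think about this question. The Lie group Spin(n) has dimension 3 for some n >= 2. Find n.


dim Spin(n) = dim so(n) = n(n-1)/2.
Solve n(n-1)/2 = 3, i.e. n^2 - n - 6 = 0.
Discriminant = 1 + 8*3 = 25
n = (1 + sqrt(25))/2 = (1 + 5)/2 = 3


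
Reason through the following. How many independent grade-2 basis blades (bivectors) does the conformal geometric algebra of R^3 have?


The conformal model of R^3 uses Cl(4,1) with m = 3 + 2 = 5 generators.
Number of grade-2 blades = C(m, 2) = C(5, 2)
= 5*4/2 = 10


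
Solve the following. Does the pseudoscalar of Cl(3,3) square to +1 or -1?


The pseudoscalar I = e1...e_n (product of all n generators) of Cl(p,q) satisfies I^2 = (-1)^(q + n(n-1)/2).
p = 3, q = 3, n = p + q = 6
n(n-1)/2 = 6 * 5 / 2 = 15
Exponent = q + n(n-1)/2 = 3 + 15 = 18
I^2 = (-1)^18 = +1


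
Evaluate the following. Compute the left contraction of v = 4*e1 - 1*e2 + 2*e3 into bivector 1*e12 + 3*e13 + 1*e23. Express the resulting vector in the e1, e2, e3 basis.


Left contraction v _| B = <vB>_1 (grade-1 part of the geometric product vB).
Using e1_|e12 = e2, e2_|e12 = -e1, e1_|e13 = e3, e3_|e13 = -e1, e2_|e23 = e3, e3_|e23 = -e2:
e1 coeff: -v2*b12 - v3*b13 = -(-1)*(1) - (2)*(3) = -5
e2 coeff: v1*b12 - v3*b23 = (4)*(1) - (2)*(1) = 2
e3 coeff: v1*b13 + v2*b23 = (4)*(3) + (-1)*(1) = 11
v _| B = -5*e1 + 2*e2 + 11*e3


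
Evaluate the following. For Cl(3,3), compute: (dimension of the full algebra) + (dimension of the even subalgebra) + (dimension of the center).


n = 3 + 3 = 6
Total dim = 2^6 = 64
Even subalgebra dim = 2^5 = 32
n is even, so center dim = 1
Sum = 64 + 32 + 1 = 97


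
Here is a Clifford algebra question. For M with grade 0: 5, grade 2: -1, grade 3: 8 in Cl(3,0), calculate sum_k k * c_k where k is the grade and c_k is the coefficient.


Grade-weighted sum = sum of grade_k * coefficient_k
0*5 = 0
2*(-1) = -2
3*8 = 24
Total = 0 + (-2) + 24 = 22


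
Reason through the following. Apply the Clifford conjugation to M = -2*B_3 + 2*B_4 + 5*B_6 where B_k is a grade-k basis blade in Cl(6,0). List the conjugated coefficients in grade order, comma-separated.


Clifford conjugate sign for grade k: (-1)^(k(k+1)/2)
Grade 3: (-1)^(3*4/2) = (-1)^6 = 1, coeff -2 -> -2
Grade 4: (-1)^(4*5/2) = (-1)^10 = 1, coeff 2 -> 2
Grade 6: (-1)^(6*7/2) = (-1)^21 = -1, coeff 5 -> -5
Conjugated coefficients: -2, 2, -5


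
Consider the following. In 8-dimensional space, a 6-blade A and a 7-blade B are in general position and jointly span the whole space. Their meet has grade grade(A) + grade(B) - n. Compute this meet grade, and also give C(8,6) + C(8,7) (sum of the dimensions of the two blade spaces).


Meet grade = grade(A) + grade(B) - n
= 6 + 7 - 8 = 5
C(8,6) = 28
C(8,7) = 8
dim_A + dim_B = 28 + 8 = 36


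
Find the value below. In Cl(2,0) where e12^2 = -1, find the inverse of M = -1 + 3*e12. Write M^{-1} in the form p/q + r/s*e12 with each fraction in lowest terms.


M = -1 + 3*e12, where e12^2 = -1.
Since M commutes with its reverse ~M = a - b*e12, M * ~M = a^2 - b^2*e12^2 = a^2 + b^2.
So M^{-1} = ~M / (a^2 + b^2) = (a - b*e12)/(a^2 + b^2).
a^2 + b^2 = 1 + 9 = 10
Scalar part = -1/10 = -1/10
Bivector coeff = -3/10 = -3/10
M^{-1} = -1/10 - 3/10*e12


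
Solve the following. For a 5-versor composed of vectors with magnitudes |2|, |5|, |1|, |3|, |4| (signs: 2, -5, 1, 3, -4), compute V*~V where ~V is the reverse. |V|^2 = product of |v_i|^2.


Each vector v_i has |v_i|^2 = s_i^2
Squared scales: 2^2 = 4, (-5)^2 = 25, 1^2 = 1, 3^2 = 9, (-4)^2 = 16
|V|^2 = 4 * 25 * 1 * 9 * 16
= 14400


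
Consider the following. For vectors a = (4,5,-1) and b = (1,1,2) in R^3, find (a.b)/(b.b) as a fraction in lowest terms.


Projection coefficient = (a . b) / (b . b)
a . b = 4*1 + 5*1 + (-1)*2
= 4 + 5 + (-2) = 7
b . b = 1^2 + 1^2 + 2^2
= 1 + 1 + 4 = 6
Coefficient = 7/6
In lowest terms: 7/6


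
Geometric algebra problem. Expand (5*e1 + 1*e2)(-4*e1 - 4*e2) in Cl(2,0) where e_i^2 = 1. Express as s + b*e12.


Expand: (5*e1 + 1*e2)(-4*e1 - 4*e2)
= 5*(-4)*e1e1 + 5*(-4)*e1e2 + 1*(-4)*e2e1 + 1*(-4)*e2e2
Using e1^2 = e2^2 = 1, e2e1 = -e1e2:
Scalar part s = 5*(-4) + 1*(-4) = -20 + (-4) = -24
Bivector part b = 5*(-4) - 1*(-4) = -20 - (-4) = -16
uv = -24 - 16*e12


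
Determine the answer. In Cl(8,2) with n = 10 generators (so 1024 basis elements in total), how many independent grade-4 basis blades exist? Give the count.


Number of grade-k basis blades in Cl(p,q) with n = p + q is C(n, k).
n = 8 + 2 = 10
C(10, 4) = 10! / (4! * 6!)
= 3628800 / (24 * 720)
= 210


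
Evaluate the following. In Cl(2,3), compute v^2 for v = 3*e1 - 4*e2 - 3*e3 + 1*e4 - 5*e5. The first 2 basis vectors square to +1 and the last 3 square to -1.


v^2 = sum of c_i^2 * e_i^2
Positive signature terms (e_i^2 = +1): 3^2 + (-4)^2 = 25
Negative signature terms (e_j^2 = -1): (-3)^2 + 1^2 + (-5)^2 = 35
v^2 = 25 - 35 = -10


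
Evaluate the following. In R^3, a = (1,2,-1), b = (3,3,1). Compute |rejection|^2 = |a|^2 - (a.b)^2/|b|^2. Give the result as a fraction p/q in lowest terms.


|a|^2 = 1^2 + 2^2 + (-1)^2 = 6
|b|^2 = 3^2 + 3^2 + 1^2 = 19
a . b = 1*3 + 2*3 + (-1)*1 = 8
(a.b)^2 = 8^2 = 64
|rej|^2 = 6 - 64/19
= (114 - 64)/19
= 50/19
In lowest terms: 50/19


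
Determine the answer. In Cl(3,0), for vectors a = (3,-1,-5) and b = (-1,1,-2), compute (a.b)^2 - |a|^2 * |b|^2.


a . b = 3*(-1) + (-1)*1 + (-5)*(-2)
= -3 + (-1) + 10 = 6
|a|^2 = 3^2 + (-1)^2 + (-5)^2 = 35
|b|^2 = (-1)^2 + 1^2 + (-2)^2 = 6
(a.b)^2 = 6^2 = 36
|a|^2 * |b|^2 = 35 * 6 = 210
Result = 36 - 210 = -174


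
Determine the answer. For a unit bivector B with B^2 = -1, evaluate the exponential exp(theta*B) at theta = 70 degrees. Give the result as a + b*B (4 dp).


For a unit bivector B with B^2 = -1, the exponential series gives
e^(theta*B) = cos(theta) + sin(theta)*B (the GA analogue of Euler's formula).
theta = 70 degrees = 1.22173 rad
cos(70 deg) = 0.3420
sin(70 deg) = 0.9397
exp(theta*B) = 0.3420 + 0.9397*B


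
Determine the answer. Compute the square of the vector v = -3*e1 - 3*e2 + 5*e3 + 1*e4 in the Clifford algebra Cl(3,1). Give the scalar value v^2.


v^2 = sum of c_i^2 * e_i^2
Positive signature terms (e_i^2 = +1): (-3)^2 + (-3)^2 + 5^2 = 43
Negative signature terms (e_j^2 = -1): 1^2 = 1
v^2 = 43 - 1 = 42


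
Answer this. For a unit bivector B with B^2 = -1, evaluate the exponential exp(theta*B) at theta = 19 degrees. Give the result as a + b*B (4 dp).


For a unit bivector B with B^2 = -1, the exponential series gives
e^(theta*B) = cos(theta) + sin(theta)*B (the GA analogue of Euler's formula).
theta = 19 degrees = 0.331613 rad
cos(19 deg) = 0.9455
sin(19 deg) = 0.3256
exp(theta*B) = 0.9455 + 0.3256*B


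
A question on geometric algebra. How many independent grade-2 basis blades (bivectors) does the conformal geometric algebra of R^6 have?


The conformal model of R^6 uses Cl(7,1) with m = 6 + 2 = 8 generators.
Number of grade-2 blades = C(m, 2) = C(8, 2)
= 8*7/2 = 28


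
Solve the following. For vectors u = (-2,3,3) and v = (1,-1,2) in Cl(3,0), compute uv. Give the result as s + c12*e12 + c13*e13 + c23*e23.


In Cl(3,0): e_i^2 = 1, e_ie_j = -e_je_i for i != j.
Scalar part = u . v = (-2)*1 + 3*(-1) + 3*2
= -2 + (-3) + 6 = 1
e12 coeff = (-2)*(-1) - 3*1 = 2 - 3 = -1
e13 coeff = (-2)*2 - 3*1 = -4 - 3 = -7
e23 coeff = 3*2 - 3*(-1) = 6 - (-3) = 9
uv = 1 - 1*e12 - 7*e13 + 9*e23


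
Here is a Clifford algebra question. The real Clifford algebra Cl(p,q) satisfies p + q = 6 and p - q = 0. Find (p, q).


We need p + q = 6 and p - q = 0.
Adding: 2p = 6 + 0 = 6, so p = 3.
Then q = 6 - 3 = 3.
(p, q) = (3, 3)


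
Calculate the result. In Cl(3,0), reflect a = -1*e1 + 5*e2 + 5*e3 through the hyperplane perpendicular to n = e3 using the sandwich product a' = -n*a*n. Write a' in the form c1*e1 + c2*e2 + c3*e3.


Reflection formula: a' = -n*a*n, with n = e3 (unit vector, n^2 = 1).
For reflection through hyperplane perp to e3:
The component along e3 flips sign, others stay.
a = (-1, 5, 5)
a' = (-1, 5, -5)
a' = -1*e1 + 5*e2 - 5*e3


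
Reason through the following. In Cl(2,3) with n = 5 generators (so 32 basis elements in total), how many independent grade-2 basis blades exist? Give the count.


Number of grade-k basis blades in Cl(p,q) with n = p + q is C(n, k).
n = 2 + 3 = 5
C(5, 2) = 5! / (2! * 3!)
= 120 / (2 * 6)
= 10


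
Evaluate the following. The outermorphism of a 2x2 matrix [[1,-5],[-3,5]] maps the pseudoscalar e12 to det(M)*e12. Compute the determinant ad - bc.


The outermorphism of a linear map f sends e1^e2 to f(e1)^f(e2).
f(e1) = 1*e1 - 3*e2
f(e2) = -5*e1 + 5*e2
f(e1) ^ f(e2) = (1*e1 - 3*e2) ^ (-5*e1 + 5*e2)
= 1*5*e12 + (-3)*(-5)*e21
= (5 - 15)*e12
= -10*e12
Coefficient = -10


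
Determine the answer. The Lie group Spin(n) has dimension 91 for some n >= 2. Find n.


dim Spin(n) = dim so(n) = n(n-1)/2.
Solve n(n-1)/2 = 91, i.e. n^2 - n - 182 = 0.
Discriminant = 1 + 8*91 = 729
n = (1 + sqrt(729))/2 = (1 + 27)/2 = 14


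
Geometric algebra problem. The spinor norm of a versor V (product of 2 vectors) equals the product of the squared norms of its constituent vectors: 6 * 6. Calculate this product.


Spinor norm N(V) = |v1|^2 * |v2|^2 * ... * |v2|^2
= 6 * 6
Running product: 6, 36
N(V) = 36


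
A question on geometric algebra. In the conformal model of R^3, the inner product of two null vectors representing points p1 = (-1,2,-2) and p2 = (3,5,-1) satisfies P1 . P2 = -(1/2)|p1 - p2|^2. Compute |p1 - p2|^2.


p1 - p2 = (-4, -3, -1)
|p1 - p2|^2 = (-4)^2 + (-3)^2 + (-1)^2
= 16 + 9 + 1
= 26


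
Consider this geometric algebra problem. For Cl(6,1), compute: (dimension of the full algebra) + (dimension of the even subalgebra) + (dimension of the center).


n = 6 + 1 = 7
Total dim = 2^7 = 128
Even subalgebra dim = 2^6 = 64
n is odd, so center dim = 2
Sum = 128 + 64 + 2 = 194


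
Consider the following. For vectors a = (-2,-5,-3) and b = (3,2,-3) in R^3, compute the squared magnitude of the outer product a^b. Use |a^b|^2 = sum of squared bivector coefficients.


a wedge b = (a1*b2 - a2*b1)*e12 + (a1*b3 - a3*b1)*e13 + (a2*b3 - a3*b2)*e23
e12 coeff: (-2)*2 - (-5)*3 = -4 - (-15) = 11
e13 coeff: (-2)*(-3) - (-3)*3 = 6 - (-9) = 15
e23 coeff: (-5)*(-3) - (-3)*2 = 15 - (-6) = 21
|a wedge b|^2 = 11^2 + 15^2 + 21^2
= 121 + 225 + 441
= 787


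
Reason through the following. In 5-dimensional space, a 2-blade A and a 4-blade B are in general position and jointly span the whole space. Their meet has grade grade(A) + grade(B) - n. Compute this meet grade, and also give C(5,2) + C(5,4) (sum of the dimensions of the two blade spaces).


Meet grade = grade(A) + grade(B) - n
= 2 + 4 - 5 = 1
C(5,2) = 10
C(5,4) = 5
dim_A + dim_B = 10 + 5 = 15


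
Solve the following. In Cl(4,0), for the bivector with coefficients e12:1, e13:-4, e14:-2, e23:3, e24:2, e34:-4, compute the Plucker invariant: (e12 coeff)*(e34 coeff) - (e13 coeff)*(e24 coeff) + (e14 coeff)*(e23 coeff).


Plucker relation: af - be + cd
a*f = 1*(-4) = -4
b*e = (-4)*2 = -8
c*d = (-2)*3 = -6
af - be + cd = -4 - (-8) + (-6)
= -2


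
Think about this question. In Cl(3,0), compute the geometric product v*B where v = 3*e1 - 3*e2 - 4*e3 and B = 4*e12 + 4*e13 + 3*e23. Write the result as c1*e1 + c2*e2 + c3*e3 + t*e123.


vB has grade-1 (vector) and grade-3 (trivector) parts: vB = (v _| B) + (v ^ B).
Vector part <vB>_1:
  e1: -v2*b12 - v3*b13 = -(-3)*(4) - (-4)*(4) = 28
  e2: v1*b12 - v3*b23 = (3)*(4) - (-4)*(3) = 24
  e3: v1*b13 + v2*b23 = (3)*(4) + (-3)*(3) = 3
Trivector part <vB>_3:
  e123: v1*b23 - v2*b13 + v3*b12 = (3)*(3) - (-3)*(4) + (-4)*(4) = 5
vB = 28*e1 + 24*e2 + 3*e3 + 5*e123


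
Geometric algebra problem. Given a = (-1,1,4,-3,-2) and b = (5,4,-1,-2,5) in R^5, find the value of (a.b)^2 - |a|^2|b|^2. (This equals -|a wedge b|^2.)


a . b = (-1)*5 + 1*4 + 4*(-1) + (-3)*(-2) + (-2)*5
= -5 + 4 + (-4) + 6 + (-10) = -9
|a|^2 = (-1)^2 + 1^2 + 4^2 + (-3)^2 + (-2)^2 = 31
|b|^2 = 5^2 + 4^2 + (-1)^2 + (-2)^2 + 5^2 = 71
(a.b)^2 = (-9)^2 = 81
|a|^2 * |b|^2 = 31 * 71 = 2201
Result = 81 - 2201 = -2120


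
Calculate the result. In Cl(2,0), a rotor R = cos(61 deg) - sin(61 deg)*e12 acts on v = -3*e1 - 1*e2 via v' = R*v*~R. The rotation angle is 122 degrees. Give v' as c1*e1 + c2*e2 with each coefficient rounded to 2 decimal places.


Rotor R = cos(61deg) - sin(61deg)*e12
Rotation angle theta = 2 * 61 = 122 degrees
v' = R*v*~R rotates v by theta.
cos(122deg) = -0.5299, sin(122deg) = 0.8480
v'_1 = -3*cos(122deg) - (-1)*sin(122deg)
= -3*(-0.5299) - (-1)*0.8480
= 2.44
v'_2 = -3*sin(122deg) + (-1)*cos(122deg)
= -3*0.8480 + (-1)*(-0.5299)
= -2.01
v' = 2.44*e1 - 2.01*e2


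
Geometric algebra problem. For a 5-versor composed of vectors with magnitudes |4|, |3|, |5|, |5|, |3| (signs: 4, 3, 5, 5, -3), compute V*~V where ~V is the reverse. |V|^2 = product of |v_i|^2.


Each vector v_i has |v_i|^2 = s_i^2
Squared scales: 4^2 = 16, 3^2 = 9, 5^2 = 25, 5^2 = 25, (-3)^2 = 9
|V|^2 = 16 * 9 * 25 * 25 * 9
= 810000


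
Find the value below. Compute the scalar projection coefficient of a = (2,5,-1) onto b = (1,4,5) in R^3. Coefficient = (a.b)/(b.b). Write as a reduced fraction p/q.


Projection coefficient = (a . b) / (b . b)
a . b = 2*1 + 5*4 + (-1)*5
= 2 + 20 + (-5) = 17
b . b = 1^2 + 4^2 + 5^2
= 1 + 16 + 25 = 42
Coefficient = 17/42
In lowest terms: 17/42


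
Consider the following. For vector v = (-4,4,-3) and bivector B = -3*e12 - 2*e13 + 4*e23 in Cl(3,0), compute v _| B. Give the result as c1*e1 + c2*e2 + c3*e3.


Left contraction v _| B = <vB>_1 (grade-1 part of the geometric product vB).
Using e1_|e12 = e2, e2_|e12 = -e1, e1_|e13 = e3, e3_|e13 = -e1, e2_|e23 = e3, e3_|e23 = -e2:
e1 coeff: -v2*b12 - v3*b13 = -(4)*(-3) - (-3)*(-2) = 6
e2 coeff: v1*b12 - v3*b23 = (-4)*(-3) - (-3)*(4) = 24
e3 coeff: v1*b13 + v2*b23 = (-4)*(-2) + (4)*(4) = 24
v _| B = 6*e1 + 24*e2 + 24*e3


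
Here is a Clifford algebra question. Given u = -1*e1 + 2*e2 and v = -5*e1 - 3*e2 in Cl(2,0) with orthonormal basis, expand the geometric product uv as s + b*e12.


Expand: (-1*e1 + 2*e2)(-5*e1 - 3*e2)
= (-1)*(-5)*e1e1 + (-1)*(-3)*e1e2 + 2*(-5)*e2e1 + 2*(-3)*e2e2
Using e1^2 = e2^2 = 1, e2e1 = -e1e2:
Scalar part s = (-1)*(-5) + 2*(-3) = 5 + (-6) = -1
Bivector part b = (-1)*(-3) - 2*(-5) = 3 - (-10) = 13
uv = -1 + 13*e12


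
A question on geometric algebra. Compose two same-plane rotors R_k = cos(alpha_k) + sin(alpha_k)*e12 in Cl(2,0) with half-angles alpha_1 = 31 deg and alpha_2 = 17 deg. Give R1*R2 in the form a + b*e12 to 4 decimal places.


Same-plane rotors commute and their half-angles add:
R1*R2 = cos(a1 + a2) + sin(a1 + a2)*e12.
a1 + a2 = 31 + 17 = 48 deg
cos(48 deg) = 0.6691
sin(48 deg) = 0.7431
R1*R2 = 0.6691 + 0.7431*e12


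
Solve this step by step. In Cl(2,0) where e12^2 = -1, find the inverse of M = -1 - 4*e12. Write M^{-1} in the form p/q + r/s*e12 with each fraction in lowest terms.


M = -1 - 4*e12, where e12^2 = -1.
Since M commutes with its reverse ~M = a - b*e12, M * ~M = a^2 - b^2*e12^2 = a^2 + b^2.
So M^{-1} = ~M / (a^2 + b^2) = (a - b*e12)/(a^2 + b^2).
a^2 + b^2 = 1 + 16 = 17
Scalar part = -1/17 = -1/17
Bivector coeff = 4/17 = 4/17
M^{-1} = -1/17 + 4/17*e12


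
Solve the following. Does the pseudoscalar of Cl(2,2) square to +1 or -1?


The pseudoscalar I = e1...e_n (product of all n generators) of Cl(p,q) satisfies I^2 = (-1)^(q + n(n-1)/2).
p = 2, q = 2, n = p + q = 4
n(n-1)/2 = 4 * 3 / 2 = 6
Exponent = q + n(n-1)/2 = 2 + 6 = 8
I^2 = (-1)^8 = +1


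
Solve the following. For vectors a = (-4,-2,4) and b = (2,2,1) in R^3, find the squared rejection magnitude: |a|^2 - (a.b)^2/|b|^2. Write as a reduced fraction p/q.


|a|^2 = (-4)^2 + (-2)^2 + 4^2 = 36
|b|^2 = 2^2 + 2^2 + 1^2 = 9
a . b = (-4)*2 + (-2)*2 + 4*1 = -8
(a.b)^2 = (-8)^2 = 64
|rej|^2 = 36 - 64/9
= (324 - 64)/9
= 260/9
In lowest terms: 260/9


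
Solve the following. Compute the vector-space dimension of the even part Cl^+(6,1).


Even subalgebra dimension = 2^(n-1)
n = 6 + 1 = 7
2^(7 - 1) = 2^6 = 64
Verification: sum of C(7,k) for even k = 1 + 21 + 35 + 7 = 64
Result = 64


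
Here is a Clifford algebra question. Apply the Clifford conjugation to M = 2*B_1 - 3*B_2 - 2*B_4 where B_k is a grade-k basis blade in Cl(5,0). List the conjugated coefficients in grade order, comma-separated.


Clifford conjugate sign for grade k: (-1)^(k(k+1)/2)
Grade 1: (-1)^(1*2/2) = (-1)^1 = -1, coeff 2 -> -2
Grade 2: (-1)^(2*3/2) = (-1)^3 = -1, coeff -3 -> 3
Grade 4: (-1)^(4*5/2) = (-1)^10 = 1, coeff -2 -> -2
Conjugated coefficients: -2, 3, -2


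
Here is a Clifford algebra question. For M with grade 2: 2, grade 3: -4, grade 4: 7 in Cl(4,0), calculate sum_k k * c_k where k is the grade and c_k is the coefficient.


Grade-weighted sum = sum of grade_k * coefficient_k
2*2 = 4
3*(-4) = -12
4*7 = 28
Total = 4 + (-12) + 28 = 20


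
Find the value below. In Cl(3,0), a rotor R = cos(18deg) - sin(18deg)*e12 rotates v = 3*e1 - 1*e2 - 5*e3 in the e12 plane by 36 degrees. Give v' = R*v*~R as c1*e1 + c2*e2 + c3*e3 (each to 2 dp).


Rotor R = cos(18deg) - sin(18deg)*e12
Rotation angle theta = 2 * 18 = 36 degrees in the e12 plane (e1 -> e2).
The component perpendicular to the plane (e3) is invariant: v'_3 = v3 = -5.00
cos(36deg) = 0.8090, sin(36deg) = 0.5878
v'_1 = v1*cos(theta) - v2*sin(theta) = 3*0.8090 - (-1)*0.5878 = 3.01
v'_2 = v1*sin(theta) + v2*cos(theta) = 3*0.5878 + (-1)*0.8090 = 0.95
v' = 3.01*e1 + 0.95*e2 - 5.00*e3


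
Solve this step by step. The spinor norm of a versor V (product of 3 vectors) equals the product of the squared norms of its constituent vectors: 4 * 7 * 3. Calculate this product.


Spinor norm N(V) = |v1|^2 * |v2|^2 * ... * |v3|^2
= 4 * 7 * 3
Running product: 4, 28, 84
N(V) = 84


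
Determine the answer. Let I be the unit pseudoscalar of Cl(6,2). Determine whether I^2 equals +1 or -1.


The pseudoscalar I = e1...e_n (product of all n generators) of Cl(p,q) satisfies I^2 = (-1)^(q + n(n-1)/2).
p = 6, q = 2, n = p + q = 8
n(n-1)/2 = 8 * 7 / 2 = 28
Exponent = q + n(n-1)/2 = 2 + 28 = 30
I^2 = (-1)^30 = +1


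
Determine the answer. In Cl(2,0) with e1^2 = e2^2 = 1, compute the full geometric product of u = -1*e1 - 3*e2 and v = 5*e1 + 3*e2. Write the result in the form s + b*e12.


Expand: (-1*e1 - 3*e2)(5*e1 + 3*e2)
= (-1)*5*e1e1 + (-1)*3*e1e2 + (-3)*5*e2e1 + (-3)*3*e2e2
Using e1^2 = e2^2 = 1, e2e1 = -e1e2:
Scalar part s = (-1)*5 + (-3)*3 = -5 + (-9) = -14
Bivector part b = (-1)*3 - (-3)*5 = -3 - (-15) = 12
uv = -14 + 12*e12


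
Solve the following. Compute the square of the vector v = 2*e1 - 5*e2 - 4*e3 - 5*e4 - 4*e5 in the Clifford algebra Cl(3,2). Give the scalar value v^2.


v^2 = sum of c_i^2 * e_i^2
Positive signature terms (e_i^2 = +1): 2^2 + (-5)^2 + (-4)^2 = 45
Negative signature terms (e_j^2 = -1): (-5)^2 + (-4)^2 = 41
v^2 = 45 - 41 = 4


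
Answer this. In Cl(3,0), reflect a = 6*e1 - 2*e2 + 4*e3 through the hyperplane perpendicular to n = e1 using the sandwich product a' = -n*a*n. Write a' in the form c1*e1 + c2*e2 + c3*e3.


Reflection formula: a' = -n*a*n, with n = e1 (unit vector, n^2 = 1).
For reflection through hyperplane perp to e1:
The component along e1 flips sign, others stay.
a = (6, -2, 4)
a' = (-6, -2, 4)
a' = -6*e1 - 2*e2 + 4*e3


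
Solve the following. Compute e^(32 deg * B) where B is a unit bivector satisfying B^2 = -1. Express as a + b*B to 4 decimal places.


For a unit bivector B with B^2 = -1, the exponential series gives
e^(theta*B) = cos(theta) + sin(theta)*B (the GA analogue of Euler's formula).
theta = 32 degrees = 0.558505 rad
cos(32 deg) = 0.8480
sin(32 deg) = 0.5299
exp(theta*B) = 0.8480 + 0.5299*B


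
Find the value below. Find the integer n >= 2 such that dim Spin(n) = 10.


dim Spin(n) = dim so(n) = n(n-1)/2.
Solve n(n-1)/2 = 10, i.e. n^2 - n - 20 = 0.
Discriminant = 1 + 8*10 = 81
n = (1 + sqrt(81))/2 = (1 + 9)/2 = 5


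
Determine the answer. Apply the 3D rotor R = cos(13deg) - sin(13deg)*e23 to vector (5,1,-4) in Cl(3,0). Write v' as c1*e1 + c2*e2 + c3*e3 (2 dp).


Rotor R = cos(13deg) - sin(13deg)*e23
Rotation angle theta = 2 * 13 = 26 degrees in the e23 plane (e2 -> e3).
The component perpendicular to the plane (e1) is invariant: v'_1 = v1 = 5.00
cos(26deg) = 0.8988, sin(26deg) = 0.4384
v'_2 = v2*cos(theta) - v3*sin(theta) = 1*0.8988 - (-4)*0.4384 = 2.65
v'_3 = v2*sin(theta) + v3*cos(theta) = 1*0.4384 + (-4)*0.8988 = -3.16
v' = 5.00*e1 + 2.65*e2 - 3.16*e3


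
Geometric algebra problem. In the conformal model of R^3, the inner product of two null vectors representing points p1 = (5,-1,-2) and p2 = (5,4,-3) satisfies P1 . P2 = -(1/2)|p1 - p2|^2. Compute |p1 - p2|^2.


p1 - p2 = (0, -5, 1)
|p1 - p2|^2 = 0^2 + (-5)^2 + 1^2
= 0 + 25 + 1
= 26


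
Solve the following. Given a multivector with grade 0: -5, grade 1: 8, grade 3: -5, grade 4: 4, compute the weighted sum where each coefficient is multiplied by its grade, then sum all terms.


Grade-weighted sum = sum of grade_k * coefficient_k
0*(-5) = 0
1*8 = 8
3*(-5) = -15
4*4 = 16
Total = 0 + 8 + (-15) + 16 = 9


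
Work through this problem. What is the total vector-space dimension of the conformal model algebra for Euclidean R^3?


The conformal model of R^3 uses Cl(4,1): the 3 Euclidean generators plus two extra orthogonal generators e+ (e+^2 = +1) and e- (e-^2 = -1), from which the null vectors e0, einf are built.
Number of generators m = 3 + 2 = 5.
dim Cl(p,q) = 2^m = 2^5 = 32


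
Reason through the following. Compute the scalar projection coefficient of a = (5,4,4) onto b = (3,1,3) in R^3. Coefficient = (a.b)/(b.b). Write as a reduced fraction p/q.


Projection coefficient = (a . b) / (b . b)
a . b = 5*3 + 4*1 + 4*3
= 15 + 4 + 12 = 31
b . b = 3^2 + 1^2 + 3^2
= 9 + 1 + 9 = 19
Coefficient = 31/19
In lowest terms: 31/19


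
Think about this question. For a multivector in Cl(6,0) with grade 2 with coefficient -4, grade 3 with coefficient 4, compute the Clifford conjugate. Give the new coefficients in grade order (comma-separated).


Clifford conjugate sign for grade k: (-1)^(k(k+1)/2)
Grade 2: (-1)^(2*3/2) = (-1)^3 = -1, coeff -4 -> 4
Grade 3: (-1)^(3*4/2) = (-1)^6 = 1, coeff 4 -> 4
Conjugated coefficients: 4, 4


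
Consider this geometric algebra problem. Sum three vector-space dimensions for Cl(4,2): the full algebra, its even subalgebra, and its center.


n = 4 + 2 = 6
Total dim = 2^6 = 64
Even subalgebra dim = 2^5 = 32
n is even, so center dim = 1
Sum = 64 + 32 + 1 = 97


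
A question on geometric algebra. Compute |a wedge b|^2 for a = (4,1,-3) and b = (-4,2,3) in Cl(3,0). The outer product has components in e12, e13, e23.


a wedge b = (a1*b2 - a2*b1)*e12 + (a1*b3 - a3*b1)*e13 + (a2*b3 - a3*b2)*e23
e12 coeff: 4*2 - 1*(-4) = 8 - (-4) = 12
e13 coeff: 4*3 - (-3)*(-4) = 12 - 12 = 0
e23 coeff: 1*3 - (-3)*2 = 3 - (-6) = 9
|a wedge b|^2 = 12^2 + 0^2 + 9^2
= 144 + 0 + 81
= 225


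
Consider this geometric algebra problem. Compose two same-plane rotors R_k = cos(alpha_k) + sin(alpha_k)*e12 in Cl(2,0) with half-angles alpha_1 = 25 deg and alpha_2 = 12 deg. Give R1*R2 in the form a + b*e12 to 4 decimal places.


Same-plane rotors commute and their half-angles add:
R1*R2 = cos(a1 + a2) + sin(a1 + a2)*e12.
a1 + a2 = 25 + 12 = 37 deg
cos(37 deg) = 0.7986
sin(37 deg) = 0.6018
R1*R2 = 0.7986 + 0.6018*e12


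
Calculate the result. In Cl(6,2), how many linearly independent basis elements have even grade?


Even subalgebra dimension = 2^(n-1)
n = 6 + 2 = 8
2^(8 - 1) = 2^7 = 128
Verification: sum of C(8,k) for even k = 1 + 28 + 70 + 28 + 1 = 128
Result = 128


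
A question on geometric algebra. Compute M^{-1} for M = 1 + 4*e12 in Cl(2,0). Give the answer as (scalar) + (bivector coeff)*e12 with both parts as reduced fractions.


M = 1 + 4*e12, where e12^2 = -1.
Since M commutes with its reverse ~M = a - b*e12, M * ~M = a^2 - b^2*e12^2 = a^2 + b^2.
So M^{-1} = ~M / (a^2 + b^2) = (a - b*e12)/(a^2 + b^2).
a^2 + b^2 = 1 + 16 = 17
Scalar part = 1/17 = 1/17
Bivector coeff = -4/17 = -4/17
M^{-1} = 1/17 - 4/17*e12


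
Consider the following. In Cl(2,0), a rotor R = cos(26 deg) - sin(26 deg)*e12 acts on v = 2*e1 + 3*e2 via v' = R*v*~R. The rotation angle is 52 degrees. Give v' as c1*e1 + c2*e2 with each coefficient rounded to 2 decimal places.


Rotor R = cos(26deg) - sin(26deg)*e12
Rotation angle theta = 2 * 26 = 52 degrees
v' = R*v*~R rotates v by theta.
cos(52deg) = 0.6157, sin(52deg) = 0.7880
v'_1 = 2*cos(52deg) - 3*sin(52deg)
= 2*0.6157 - 3*0.7880
= -1.13
v'_2 = 2*sin(52deg) + 3*cos(52deg)
= 2*0.7880 + 3*0.6157
= 3.42
v' = -1.13*e1 + 3.42*e2


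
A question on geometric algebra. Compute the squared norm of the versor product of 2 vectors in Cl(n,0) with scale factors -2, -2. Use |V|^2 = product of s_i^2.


Each vector v_i has |v_i|^2 = s_i^2
Squared scales: (-2)^2 = 4, (-2)^2 = 4
|V|^2 = 4 * 4
= 16
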